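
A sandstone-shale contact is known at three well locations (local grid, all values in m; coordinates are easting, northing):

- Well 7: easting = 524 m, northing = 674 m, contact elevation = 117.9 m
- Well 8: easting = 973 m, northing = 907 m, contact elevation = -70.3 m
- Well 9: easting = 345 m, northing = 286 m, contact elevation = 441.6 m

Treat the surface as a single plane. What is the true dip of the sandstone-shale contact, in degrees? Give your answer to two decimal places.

40.13°

Two edge vectors: Well 7→Well 8 = (449, 233, -188.2), Well 7→Well 9 = (-179, -388, 323.7).
Normal n = (Well 7→Well 8) × (Well 7→Well 9) = (2400.5, -111653.5, -132505).
So ∂z/∂easting = −n_x/n_z = 0.01812 and ∂z/∂northing = −n_y/n_z = −0.84264.
Gradient magnitude |∇z| = √(a² + b²) = √(0.00033 + 0.71004) = 0.84283.
True dip = arctan(0.84283) = 40.13°, dipping toward N (azimuth ≈ 359°).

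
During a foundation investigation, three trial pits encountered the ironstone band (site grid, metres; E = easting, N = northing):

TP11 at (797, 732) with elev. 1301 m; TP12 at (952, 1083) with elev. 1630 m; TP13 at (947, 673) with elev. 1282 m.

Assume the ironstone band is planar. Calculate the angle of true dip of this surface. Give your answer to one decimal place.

41.1°

Let the plane be z = a·E + b·N + c.
TP12−TP11: 155a + 351b = 329;  TP13−TP11: 150a − 59b = −19.
Solving gives a = 0.20620, b = 0.84627.
Gradient magnitude |∇z| = √(a² + b²) = √(0.04252 + 0.71617) = 0.87102.
True dip = arctan(0.87102) = 41.1°, dipping toward SSW (azimuth ≈ 194°).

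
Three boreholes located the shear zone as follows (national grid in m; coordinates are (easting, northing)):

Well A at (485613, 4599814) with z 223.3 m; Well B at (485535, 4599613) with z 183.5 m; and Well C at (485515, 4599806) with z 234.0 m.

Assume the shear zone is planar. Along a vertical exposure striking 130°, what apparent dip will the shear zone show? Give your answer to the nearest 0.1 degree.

Two edge vectors: Well A→Well B = (-78, -201, -39.8), Well A→Well C = (-98, -8, 10.7).
Normal n = (Well A→Well B) × (Well A→Well C) = (-2469.1, 4735, -19074).
So ∂z/∂E = −n_x/n_z = −0.12945 and ∂z/∂N = −n_y/n_z = 0.24824.
Unit vector along 130° is (sin 130°, cos 130°) = (0.7660, -0.6428).
Slope in that direction = a·(0.7660) + b·(-0.6428) = −0.25873.
Apparent dip = arctan|0.25873| = 14.5° (true dip is 15.6°, so apparent ≤ true as expected).

14.5°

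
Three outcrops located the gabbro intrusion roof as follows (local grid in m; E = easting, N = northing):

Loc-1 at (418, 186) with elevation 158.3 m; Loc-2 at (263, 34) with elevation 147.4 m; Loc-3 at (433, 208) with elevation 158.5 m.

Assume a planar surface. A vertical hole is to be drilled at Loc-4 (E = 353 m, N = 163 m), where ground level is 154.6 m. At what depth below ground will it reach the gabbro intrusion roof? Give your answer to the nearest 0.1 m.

5.6 m

Two edge vectors: Loc-1→Loc-2 = (-155, -152, -10.9), Loc-1→Loc-3 = (15, 22, 0.2).
Normal n = (Loc-1→Loc-2) × (Loc-1→Loc-3) = (209.4, -132.5, -1130).
So ∂z/∂E = −n_x/n_z = 0.18531 and ∂z/∂N = −n_y/n_z = −0.11726.
Intercept c from Loc-1: 158.3 − 77.46 + 21.81 = 102.65.
At (353, 163): z_contact = 65.41 − 19.11 + 102.65 = 148.95 m.
Depth below ground = 154.6 − 148.95 = 5.6 m.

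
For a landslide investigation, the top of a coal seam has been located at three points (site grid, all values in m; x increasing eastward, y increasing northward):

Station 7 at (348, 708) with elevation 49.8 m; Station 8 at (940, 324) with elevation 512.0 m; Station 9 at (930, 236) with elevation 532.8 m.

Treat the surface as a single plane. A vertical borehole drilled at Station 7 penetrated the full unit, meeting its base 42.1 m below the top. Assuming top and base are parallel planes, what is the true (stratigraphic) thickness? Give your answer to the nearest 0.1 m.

Let the plane be z = a·x + b·y + c.
Station 8−Station 7: 592a − 384b = 462.2;  Station 9−Station 7: 582a − 472b = 483.
Solving gives a = 0.58435, b = −0.30277.
|∇z| = √(a²+b²) = 0.65813, so dip δ = arctan(0.65813) = 33.35°.
True thickness = vertical thickness × cos δ = 42.1 × cos 33.35° = 35.2 m.

35.2 m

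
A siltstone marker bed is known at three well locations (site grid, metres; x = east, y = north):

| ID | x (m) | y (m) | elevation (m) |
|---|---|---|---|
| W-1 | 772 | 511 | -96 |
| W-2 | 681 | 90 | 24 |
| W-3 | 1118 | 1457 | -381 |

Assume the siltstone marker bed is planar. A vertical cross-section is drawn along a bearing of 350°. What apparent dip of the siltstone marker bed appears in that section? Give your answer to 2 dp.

13.43°

Let the plane be z = a·x + b·y + c.
W-2−W-1: −91a − 421b = 120;  W-3−W-1: 346a + 946b = −285.
Solving gives a = −0.10851, b = −0.26158.
Unit vector along 350° is (sin 350°, cos 350°) = (-0.1736, 0.9848).
Slope in that direction = a·(-0.1736) + b·(0.9848) = −0.23876.
Apparent dip = arctan|0.23876| = 13.43° (true dip is 15.8°, so apparent ≤ true as expected).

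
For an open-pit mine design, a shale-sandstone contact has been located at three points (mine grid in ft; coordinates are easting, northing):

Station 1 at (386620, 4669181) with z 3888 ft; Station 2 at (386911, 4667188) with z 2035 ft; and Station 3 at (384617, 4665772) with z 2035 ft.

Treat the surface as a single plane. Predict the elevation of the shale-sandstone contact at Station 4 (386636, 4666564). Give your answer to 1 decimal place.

Two edge vectors: Station 1→Station 2 = (291, -1993, -1853), Station 1→Station 3 = (-2003, -3409, -1853).
Normal n = (Station 1→Station 2) × (Station 1→Station 3) = (-2623848, 4250782, -4983998).
So ∂z/∂easting = −n_x/n_z = −0.526454465 and ∂z/∂northing = −n_y/n_z = 0.852885976.
Intercept c from Station 1: 3888 + 203537.83 − 3982279.00 = −3774853.17.
At (386636, 4666564): z = −203546.2 + 3980047.0 − 3774853.17 = 1647.6 ft.

1647.6 ft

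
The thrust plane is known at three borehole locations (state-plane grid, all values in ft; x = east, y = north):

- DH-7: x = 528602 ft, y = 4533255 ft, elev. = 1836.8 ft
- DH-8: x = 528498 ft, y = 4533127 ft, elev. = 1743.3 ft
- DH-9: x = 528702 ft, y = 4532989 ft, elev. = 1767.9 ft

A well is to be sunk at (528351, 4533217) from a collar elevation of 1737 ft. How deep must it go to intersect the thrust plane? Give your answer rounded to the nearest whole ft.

Let the plane be z = a·x + b·y + c.
DH-8−DH-7: −104a − 128b = −93.5;  DH-9−DH-7: 100a − 266b = −68.9.
Solving gives a = 0.39669336, b = 0.40815540.
Then c = 1836.8 − a·528602 − b·4533255 = −2058128.60.
At (528351, 4533217): z_contact = 209593.3 + 1850257.0 − 2058128.60 = 1721.7 ft.
Depth below ground = 1737 − 1721.7 = 15 ft.

15 ft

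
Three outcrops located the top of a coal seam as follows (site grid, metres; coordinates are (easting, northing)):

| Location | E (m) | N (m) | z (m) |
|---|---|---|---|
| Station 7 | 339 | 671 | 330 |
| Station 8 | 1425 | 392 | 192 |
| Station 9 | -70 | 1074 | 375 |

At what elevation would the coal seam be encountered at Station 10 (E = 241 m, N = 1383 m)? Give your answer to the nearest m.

Two edge vectors: Station 7→Station 8 = (1086, -279, -138), Station 7→Station 9 = (-409, 403, 45).
Normal n = (Station 7→Station 8) × (Station 7→Station 9) = (43059, 7572, 323547).
So ∂z/∂E = −n_x/n_z = −0.13308 and ∂z/∂N = −n_y/n_z = −0.02340.
Intercept c from Station 7: 330 + 45.12 + 15.70 = 390.82.
At (241, 1383): z = −32.1 − 32.4 + 390.82 = 326.4 m.

326 m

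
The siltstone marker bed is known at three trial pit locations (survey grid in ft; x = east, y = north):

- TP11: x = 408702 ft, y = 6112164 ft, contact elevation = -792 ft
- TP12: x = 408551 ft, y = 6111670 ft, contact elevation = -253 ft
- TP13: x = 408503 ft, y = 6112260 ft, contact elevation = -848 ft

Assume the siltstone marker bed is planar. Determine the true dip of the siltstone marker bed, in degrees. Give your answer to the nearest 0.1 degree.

46.3°

Let the plane be z = a·x + b·y + c.
TP12−TP11: −151a − 494b = 539;  TP13−TP11: −199a + 96b = −56.
Solving gives a = −0.21347, b = −1.02584.
Gradient magnitude |∇z| = √(a² + b²) = √(0.04557 + 1.05235) = 1.04782.
True dip = arctan(1.04782) = 46.3°, dipping toward NNE (azimuth ≈ 012°).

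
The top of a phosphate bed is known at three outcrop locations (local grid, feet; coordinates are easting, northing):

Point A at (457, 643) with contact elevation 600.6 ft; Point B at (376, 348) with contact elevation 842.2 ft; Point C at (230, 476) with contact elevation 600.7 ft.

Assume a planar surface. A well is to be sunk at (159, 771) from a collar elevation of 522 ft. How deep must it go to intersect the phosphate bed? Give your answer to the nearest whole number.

Two edge vectors: Point A→Point B = (-81, -295, 241.6), Point A→Point C = (-227, -167, 0.1).
Normal n = (Point A→Point B) × (Point A→Point C) = (40317.7, -54835.1, -53438).
So ∂z/∂easting = −n_x/n_z = 0.75448 and ∂z/∂northing = −n_y/n_z = −1.02614.
Intercept c from Point A: 600.6 − 344.80 + 659.81 = 915.62.
At (159, 771): z_contact = 120.0 − 791.2 + 915.62 = 244.4 ft.
Depth below ground = 522 − 244.4 = 278 ft.

278 ft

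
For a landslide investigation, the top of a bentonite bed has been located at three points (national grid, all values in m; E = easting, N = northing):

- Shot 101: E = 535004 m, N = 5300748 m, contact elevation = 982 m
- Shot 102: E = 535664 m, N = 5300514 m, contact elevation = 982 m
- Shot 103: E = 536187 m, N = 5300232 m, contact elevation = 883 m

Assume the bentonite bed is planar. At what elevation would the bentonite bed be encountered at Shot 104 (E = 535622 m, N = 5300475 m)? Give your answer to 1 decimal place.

Two edge vectors: Shot 101→Shot 102 = (660, -234, 0), Shot 101→Shot 103 = (1183, -516, -99).
Normal n = (Shot 101→Shot 102) × (Shot 101→Shot 103) = (23166, 65340, -63738).
So ∂z/∂E = −n_x/n_z = 0.363456651 and ∂z/∂N = −n_y/n_z = 1.025134143.
Intercept c from Shot 101: 982 − 194450.76 − 5433977.76 = −5627446.52.
At (535622, 5300475): z = 194675.4 + 5433697.9 − 5627446.52 = 926.8 m.

926.8 m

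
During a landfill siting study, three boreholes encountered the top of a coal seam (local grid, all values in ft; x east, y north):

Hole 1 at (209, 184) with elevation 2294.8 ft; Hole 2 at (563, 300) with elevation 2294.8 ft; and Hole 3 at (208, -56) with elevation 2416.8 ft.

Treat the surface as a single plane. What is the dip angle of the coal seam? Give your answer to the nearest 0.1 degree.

28.2°

Two edge vectors: Hole 1→Hole 2 = (354, 116, 0), Hole 1→Hole 3 = (-1, -240, 122).
Normal n = (Hole 1→Hole 2) × (Hole 1→Hole 3) = (14152, -43188, -84844).
So ∂z/∂x = −n_x/n_z = 0.16680 and ∂z/∂y = −n_y/n_z = −0.50903.
Gradient magnitude |∇z| = √(a² + b²) = √(0.02782 + 0.25911) = 0.53566.
True dip = arctan(0.53566) = 28.2°, dipping toward NNW (azimuth ≈ 342°).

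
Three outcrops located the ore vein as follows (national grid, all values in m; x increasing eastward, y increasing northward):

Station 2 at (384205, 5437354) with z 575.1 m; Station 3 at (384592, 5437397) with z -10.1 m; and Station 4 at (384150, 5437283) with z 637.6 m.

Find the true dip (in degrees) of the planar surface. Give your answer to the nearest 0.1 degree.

57.7°

Let the plane be z = a·x + b·y + c.
Station 3−Station 2: 387a + 43b = −585.2;  Station 4−Station 2: −55a − 71b = 62.5.
Solving gives a = −1.54754, b = 0.31851.
Gradient magnitude |∇z| = √(a² + b²) = √(2.39486 + 0.10145) = 1.57997.
True dip = arctan(1.57997) = 57.7°, dipping toward ESE (azimuth ≈ 102°).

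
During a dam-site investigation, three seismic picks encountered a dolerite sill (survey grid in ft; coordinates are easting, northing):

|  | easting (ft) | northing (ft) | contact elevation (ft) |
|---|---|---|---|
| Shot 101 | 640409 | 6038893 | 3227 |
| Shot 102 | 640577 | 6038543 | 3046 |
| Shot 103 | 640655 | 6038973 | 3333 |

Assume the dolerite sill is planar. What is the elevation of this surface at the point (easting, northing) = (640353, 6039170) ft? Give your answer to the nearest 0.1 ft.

3387.7 ft

Let the plane be z = a·easting + b·northing + c.
Shot 102−Shot 101: 168a − 350b = −181;  Shot 103−Shot 101: 246a + 80b = 106.
Solving gives a = 0.227245329, b = 0.626220615.
Then c = 3227 − a·640409 − b·6038893 = −3923982.24.
At (640353, 6039170): z = 145517.2 + 3781852.8 − 3923982.24 = 3387.7 ft.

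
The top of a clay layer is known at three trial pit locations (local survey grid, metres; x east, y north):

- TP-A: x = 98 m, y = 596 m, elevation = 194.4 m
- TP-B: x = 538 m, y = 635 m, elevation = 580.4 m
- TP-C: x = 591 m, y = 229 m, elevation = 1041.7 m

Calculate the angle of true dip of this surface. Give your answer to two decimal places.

Two edge vectors: TP-A→TP-B = (440, 39, 386), TP-A→TP-C = (493, -367, 847.3).
Normal n = (TP-A→TP-B) × (TP-A→TP-C) = (174706.7, -182514, -180707).
So ∂z/∂x = −n_x/n_z = 0.96680 and ∂z/∂y = −n_y/n_z = −1.01000.
Gradient magnitude |∇z| = √(a² + b²) = √(0.93469 + 1.02010) = 1.39814.
True dip = arctan(1.39814) = 54.43°, dipping toward NW (azimuth ≈ 316°).

54.43°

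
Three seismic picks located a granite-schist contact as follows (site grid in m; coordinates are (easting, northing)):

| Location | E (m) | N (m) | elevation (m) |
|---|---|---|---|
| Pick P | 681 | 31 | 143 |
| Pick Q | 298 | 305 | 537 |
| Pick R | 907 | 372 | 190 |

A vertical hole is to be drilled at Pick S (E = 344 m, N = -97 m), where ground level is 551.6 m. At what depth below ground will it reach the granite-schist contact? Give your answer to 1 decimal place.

Let the plane be z = a·E + b·N + c.
Pick Q−Pick P: −383a + 274b = 394;  Pick R−Pick P: 226a + 341b = 47.
Solving gives a = −0.63096, b = 0.55600.
Then c = 143 − a·681 − b·31 = 555.44.
At (344, -97): z_contact = −217.05 − 53.93 + 555.44 = 284.46 m.
Depth below ground = 551.6 − 284.46 = 267.1 m.

267.1 m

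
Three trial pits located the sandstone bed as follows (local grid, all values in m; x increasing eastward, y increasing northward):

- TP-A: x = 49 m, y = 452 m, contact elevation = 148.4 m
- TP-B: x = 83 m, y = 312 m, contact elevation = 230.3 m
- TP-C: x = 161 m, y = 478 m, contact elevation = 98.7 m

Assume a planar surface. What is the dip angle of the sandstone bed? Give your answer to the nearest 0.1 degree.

35.7°

Two edge vectors: TP-A→TP-B = (34, -140, 81.9), TP-A→TP-C = (112, 26, -49.7).
Normal n = (TP-A→TP-B) × (TP-A→TP-C) = (4828.6, 10862.6, 16564).
So ∂z/∂x = −n_x/n_z = −0.29151 and ∂z/∂y = −n_y/n_z = −0.65580.
Gradient magnitude |∇z| = √(a² + b²) = √(0.08498 + 0.43007) = 0.71767.
True dip = arctan(0.71767) = 35.7°, dipping toward NNE (azimuth ≈ 024°).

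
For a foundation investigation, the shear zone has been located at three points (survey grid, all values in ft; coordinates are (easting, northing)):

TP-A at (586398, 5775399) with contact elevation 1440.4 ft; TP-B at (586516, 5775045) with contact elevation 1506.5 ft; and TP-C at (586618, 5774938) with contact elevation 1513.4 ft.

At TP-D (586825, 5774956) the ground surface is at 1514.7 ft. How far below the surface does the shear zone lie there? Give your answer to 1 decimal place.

Let the plane be z = a·E + b·N + c.
TP-B−TP-A: 118a − 354b = 66.1;  TP-C−TP-A: 220a − 461b = 73.
Solving gives a = −0.197176561, b = −0.252448684.
Then c = 1440.4 − a·586398 − b·5775399 = 1575056.22.
At (586825, 5774956): z_contact = −115708.14 − 1457880.04 + 1575056.22 = 1468.04 ft.
Depth below ground = 1514.7 − 1468.04 = 46.7 ft.

46.7 ft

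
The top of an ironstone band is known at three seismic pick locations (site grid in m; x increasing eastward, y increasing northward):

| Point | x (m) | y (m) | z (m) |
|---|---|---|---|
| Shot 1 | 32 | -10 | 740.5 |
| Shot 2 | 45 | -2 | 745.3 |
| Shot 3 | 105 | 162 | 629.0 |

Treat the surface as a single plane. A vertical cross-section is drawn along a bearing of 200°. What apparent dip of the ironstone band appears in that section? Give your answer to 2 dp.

33.75°

Two edge vectors: Shot 1→Shot 2 = (13, 8, 4.8), Shot 1→Shot 3 = (73, 172, -111.5).
Normal n = (Shot 1→Shot 2) × (Shot 1→Shot 3) = (-1717.6, 1799.9, 1652).
So ∂z/∂x = −n_x/n_z = 1.03971 and ∂z/∂y = −n_y/n_z = −1.08953.
Unit vector along 200° is (sin 200°, cos 200°) = (-0.3420, -0.9397).
Slope in that direction = a·(-0.3420) + b·(-0.9397) = 0.66822.
Apparent dip = arctan|0.66822| = 33.75° (true dip is 56.4°, so apparent ≤ true as expected).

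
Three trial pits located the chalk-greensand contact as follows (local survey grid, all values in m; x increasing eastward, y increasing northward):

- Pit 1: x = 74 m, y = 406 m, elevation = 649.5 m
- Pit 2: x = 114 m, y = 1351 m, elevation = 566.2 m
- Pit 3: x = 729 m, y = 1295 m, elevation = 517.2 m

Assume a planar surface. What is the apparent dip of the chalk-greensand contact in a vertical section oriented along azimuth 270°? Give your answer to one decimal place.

Let the plane be z = a·x + b·y + c.
Pit 2−Pit 1: 40a + 945b = −83.3;  Pit 3−Pit 1: 655a + 889b = −132.3.
Solving gives a = −0.08736, b = −0.08445.
Unit vector along 270° is (sin 270°, cos 270°) = (-1.0000, -0.0000).
Slope in that direction = a·(-1.0000) + b·(-0.0000) = 0.08736.
Apparent dip = arctan|0.08736| = 5.0° (true dip is 6.9°, so apparent ≤ true as expected).

5.0°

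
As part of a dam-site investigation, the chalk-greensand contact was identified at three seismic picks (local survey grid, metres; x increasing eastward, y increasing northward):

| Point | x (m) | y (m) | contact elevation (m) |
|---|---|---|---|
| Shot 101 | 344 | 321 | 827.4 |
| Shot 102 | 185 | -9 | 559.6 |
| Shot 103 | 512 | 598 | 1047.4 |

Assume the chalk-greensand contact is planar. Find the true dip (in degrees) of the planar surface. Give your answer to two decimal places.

Let the plane be z = a·x + b·y + c.
Shot 102−Shot 101: −159a − 330b = −267.8;  Shot 103−Shot 101: 168a + 277b = 220.
Solving gives a = −0.13869, b = 0.87834.
Gradient magnitude |∇z| = √(a² + b²) = √(0.01923 + 0.77147) = 0.88922.
True dip = arctan(0.88922) = 41.64°, dipping toward S (azimuth ≈ 171°).

41.64°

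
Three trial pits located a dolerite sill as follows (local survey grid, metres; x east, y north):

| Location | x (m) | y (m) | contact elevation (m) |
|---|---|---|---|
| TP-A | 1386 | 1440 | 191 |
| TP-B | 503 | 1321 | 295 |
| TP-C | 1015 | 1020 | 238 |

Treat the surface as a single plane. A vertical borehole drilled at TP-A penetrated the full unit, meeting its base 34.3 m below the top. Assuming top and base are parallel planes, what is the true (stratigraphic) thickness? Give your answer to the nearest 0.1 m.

34.1 m

Two edge vectors: TP-A→TP-B = (-883, -119, 104), TP-A→TP-C = (-371, -420, 47).
Normal n = (TP-A→TP-B) × (TP-A→TP-C) = (38087, 2917, 326711).
So ∂z/∂x = −n_x/n_z = −0.11658 and ∂z/∂y = −n_y/n_z = −0.00893.
|∇z| = √(a²+b²) = 0.11692, so dip δ = arctan(0.11692) = 6.67°.
True thickness = vertical thickness × cos δ = 34.3 × cos 6.67° = 34.1 m.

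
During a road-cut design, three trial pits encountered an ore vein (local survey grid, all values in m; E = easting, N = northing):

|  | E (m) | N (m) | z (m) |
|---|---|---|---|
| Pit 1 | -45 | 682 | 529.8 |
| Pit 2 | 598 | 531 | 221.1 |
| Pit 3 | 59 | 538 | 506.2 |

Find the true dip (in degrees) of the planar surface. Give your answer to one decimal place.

29.9°

Let the plane be z = a·E + b·N + c.
Pit 2−Pit 1: 643a − 151b = −308.7;  Pit 3−Pit 1: 104a − 144b = −23.6.
Solving gives a = −0.53180, b = −0.22019.
Gradient magnitude |∇z| = √(a² + b²) = √(0.28281 + 0.04848) = 0.57558.
True dip = arctan(0.57558) = 29.9°, dipping toward ENE (azimuth ≈ 068°).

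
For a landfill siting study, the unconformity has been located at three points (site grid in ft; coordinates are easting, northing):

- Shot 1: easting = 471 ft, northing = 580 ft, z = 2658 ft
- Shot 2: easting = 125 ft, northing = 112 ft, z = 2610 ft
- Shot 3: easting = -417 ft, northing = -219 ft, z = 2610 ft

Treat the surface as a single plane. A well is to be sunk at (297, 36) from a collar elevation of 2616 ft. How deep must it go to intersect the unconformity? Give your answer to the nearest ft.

40 ft

Let the plane be z = a·easting + b·northing + c.
Shot 2−Shot 1: −346a − 468b = −48;  Shot 3−Shot 1: −888a − 799b = −48.
Solving gives a = −0.11420, b = 0.18699.
Then c = 2658 − a·471 − b·580 = 2603.33.
At (297, 36): z_contact = −33.9 + 6.7 + 2603.33 = 2576.1 ft.
Depth below ground = 2616 − 2576.1 = 40 ft.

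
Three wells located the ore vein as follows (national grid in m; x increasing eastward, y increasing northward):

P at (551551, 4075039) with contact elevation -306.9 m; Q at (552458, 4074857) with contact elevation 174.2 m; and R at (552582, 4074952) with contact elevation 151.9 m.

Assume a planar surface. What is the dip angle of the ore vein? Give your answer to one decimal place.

Two edge vectors: P→Q = (907, -182, 481.1), P→R = (1031, -87, 458.8).
Normal n = (P→Q) × (P→R) = (-41645.9, 79882.5, 108733).
So ∂z/∂x = −n_x/n_z = 0.38301 and ∂z/∂y = −n_y/n_z = −0.73467.
Gradient magnitude |∇z| = √(a² + b²) = √(0.14670 + 0.53973) = 0.82851.
True dip = arctan(0.82851) = 39.6°, dipping toward NNW (azimuth ≈ 332°).

39.6°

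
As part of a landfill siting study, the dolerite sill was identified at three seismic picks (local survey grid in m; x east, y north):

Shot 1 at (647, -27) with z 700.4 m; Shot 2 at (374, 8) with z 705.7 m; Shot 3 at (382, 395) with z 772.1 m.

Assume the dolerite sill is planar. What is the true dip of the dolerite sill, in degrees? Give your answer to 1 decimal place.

Let the plane be z = a·x + b·y + c.
Shot 2−Shot 1: −273a + 35b = 5.3;  Shot 3−Shot 1: −265a + 422b = 71.7.
Solving gives a = 0.00258, b = 0.17152.
Gradient magnitude |∇z| = √(a² + b²) = √(0.00001 + 0.02942) = 0.17154.
True dip = arctan(0.17154) = 9.7°, dipping toward S (azimuth ≈ 181°).

9.7°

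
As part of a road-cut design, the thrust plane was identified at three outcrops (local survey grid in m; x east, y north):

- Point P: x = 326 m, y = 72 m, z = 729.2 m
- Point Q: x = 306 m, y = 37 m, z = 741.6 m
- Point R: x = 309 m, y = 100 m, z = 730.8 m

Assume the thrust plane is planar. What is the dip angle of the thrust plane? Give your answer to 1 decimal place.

Let the plane be z = a·x + b·y + c.
Point Q−Point P: −20a − 35b = 12.4;  Point R−Point P: −17a + 28b = 1.6.
Solving gives a = −0.34909, b = −0.15481.
Gradient magnitude |∇z| = √(a² + b²) = √(0.12186 + 0.02396) = 0.38188.
True dip = arctan(0.38188) = 20.9°, dipping toward ENE (azimuth ≈ 066°).

20.9°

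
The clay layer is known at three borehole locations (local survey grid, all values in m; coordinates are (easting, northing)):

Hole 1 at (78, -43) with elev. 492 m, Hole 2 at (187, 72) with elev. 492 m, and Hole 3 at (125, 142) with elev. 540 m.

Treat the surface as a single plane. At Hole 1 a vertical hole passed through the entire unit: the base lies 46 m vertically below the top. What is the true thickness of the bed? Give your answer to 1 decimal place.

40.9 m

Let the plane be z = a·E + b·N + c.
Hole 2−Hole 1: 109a + 115b = 0;  Hole 3−Hole 1: 47a + 185b = 48.
Solving gives a = −0.37398, b = 0.35447.
|∇z| = √(a²+b²) = 0.51528, so dip δ = arctan(0.51528) = 27.26°.
True thickness = vertical thickness × cos δ = 46 × cos 27.26° = 40.9 m.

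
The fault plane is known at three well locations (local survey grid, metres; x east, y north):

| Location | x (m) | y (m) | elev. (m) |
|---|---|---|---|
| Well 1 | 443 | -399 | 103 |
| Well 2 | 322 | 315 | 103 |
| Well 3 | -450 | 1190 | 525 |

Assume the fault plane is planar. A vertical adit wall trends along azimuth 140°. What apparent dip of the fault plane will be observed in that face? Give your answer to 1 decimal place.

Let the plane be z = a·x + b·y + c.
Well 2−Well 1: −121a + 714b = 0;  Well 3−Well 1: −893a + 1589b = 422.
Solving gives a = −0.67659, b = −0.11466.
Unit vector along 140° is (sin 140°, cos 140°) = (0.6428, -0.7660).
Slope in that direction = a·(0.6428) + b·(-0.7660) = −0.34707.
Apparent dip = arctan|0.34707| = 19.1° (true dip is 34.5°, so apparent ≤ true as expected).

19.1°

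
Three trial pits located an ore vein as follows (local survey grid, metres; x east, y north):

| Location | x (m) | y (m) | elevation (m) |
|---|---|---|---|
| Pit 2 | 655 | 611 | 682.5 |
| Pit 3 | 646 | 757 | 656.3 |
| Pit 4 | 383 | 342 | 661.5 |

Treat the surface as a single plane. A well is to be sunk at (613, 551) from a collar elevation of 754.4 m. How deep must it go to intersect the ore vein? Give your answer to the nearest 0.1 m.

Let the plane be z = a·x + b·y + c.
Pit 3−Pit 2: −9a + 146b = −26.2;  Pit 4−Pit 2: −272a − 269b = −21.
Solving gives a = 0.24004, b = −0.16465.
Then c = 682.5 − a·655 − b·611 = 625.87.
At (613, 551): z_contact = 147.15 − 90.72 + 625.87 = 682.30 m.
Depth below ground = 754.4 − 682.30 = 72.1 m.

72.1 m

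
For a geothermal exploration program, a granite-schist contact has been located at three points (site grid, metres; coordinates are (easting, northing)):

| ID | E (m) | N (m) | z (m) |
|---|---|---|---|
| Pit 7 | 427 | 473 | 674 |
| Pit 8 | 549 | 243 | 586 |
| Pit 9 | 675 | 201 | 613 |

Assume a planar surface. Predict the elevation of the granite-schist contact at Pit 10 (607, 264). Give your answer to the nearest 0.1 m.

622.7 m

Two edge vectors: Pit 7→Pit 8 = (122, -230, -88), Pit 7→Pit 9 = (248, -272, -61).
Normal n = (Pit 7→Pit 8) × (Pit 7→Pit 9) = (-9906, -14382, 23856).
So ∂z/∂E = −n_x/n_z = 0.41524 and ∂z/∂N = −n_y/n_z = 0.60287.
Intercept c from Pit 7: 674 − 177.31 − 285.16 = 211.54.
At (607, 264): z = 252.1 + 159.2 + 211.54 = 622.7 m.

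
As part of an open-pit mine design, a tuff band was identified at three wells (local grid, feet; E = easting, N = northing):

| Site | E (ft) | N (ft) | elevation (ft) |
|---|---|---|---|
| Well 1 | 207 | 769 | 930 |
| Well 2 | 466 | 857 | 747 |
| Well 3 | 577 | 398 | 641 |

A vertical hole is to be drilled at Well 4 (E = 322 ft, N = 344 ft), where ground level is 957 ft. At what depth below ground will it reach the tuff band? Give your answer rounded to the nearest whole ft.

134 ft

Let the plane be z = a·E + b·N + c.
Well 2−Well 1: 259a + 88b = −183;  Well 3−Well 1: 370a − 371b = −289.
Solving gives a = −0.72542, b = 0.05551.
Then c = 930 − a·207 − b·769 = 1037.48.
At (322, 344): z_contact = −233.6 + 19.1 + 1037.48 = 823.0 ft.
Depth below ground = 957 − 823.0 = 134 ft.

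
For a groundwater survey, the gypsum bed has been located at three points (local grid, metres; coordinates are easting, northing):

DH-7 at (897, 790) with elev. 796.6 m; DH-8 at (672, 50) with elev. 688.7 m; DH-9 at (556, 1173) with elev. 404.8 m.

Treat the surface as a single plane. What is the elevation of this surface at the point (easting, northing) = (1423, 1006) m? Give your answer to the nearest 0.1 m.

1278.6 m

Let the plane be z = a·easting + b·northing + c.
DH-8−DH-7: −225a − 740b = −107.9;  DH-9−DH-7: −341a + 383b = −391.8.
Solving gives a = 0.978561, b = −0.151725.
Then c = 796.6 − a·897 − b·790 = 38.69.
At (1423, 1006): z = 1392.5 − 152.6 + 38.69 = 1278.6 m.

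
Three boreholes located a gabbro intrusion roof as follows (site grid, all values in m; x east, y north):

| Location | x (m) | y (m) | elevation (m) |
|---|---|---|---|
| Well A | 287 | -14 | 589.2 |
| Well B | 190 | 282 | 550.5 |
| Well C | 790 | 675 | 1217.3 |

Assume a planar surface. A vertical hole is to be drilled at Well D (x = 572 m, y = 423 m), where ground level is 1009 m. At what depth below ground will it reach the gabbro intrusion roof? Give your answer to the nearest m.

55 m

Let the plane be z = a·x + b·y + c.
Well B−Well A: −97a + 296b = −38.7;  Well C−Well A: 503a + 689b = 628.1.
Solving gives a = 0.98545, b = 0.19219.
Then c = 589.2 − a·287 − b·-14 = 309.07.
At (572, 423): z_contact = 563.7 + 81.3 + 309.07 = 954.0 m.
Depth below ground = 1009 − 954.0 = 55 m.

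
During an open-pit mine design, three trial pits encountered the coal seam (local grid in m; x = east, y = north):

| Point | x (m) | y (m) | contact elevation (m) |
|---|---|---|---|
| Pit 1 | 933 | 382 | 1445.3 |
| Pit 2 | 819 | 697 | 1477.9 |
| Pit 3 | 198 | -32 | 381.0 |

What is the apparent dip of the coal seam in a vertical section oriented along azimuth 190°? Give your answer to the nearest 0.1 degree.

Two edge vectors: Pit 1→Pit 2 = (-114, 315, 32.6), Pit 1→Pit 3 = (-735, -414, -1064.3).
Normal n = (Pit 1→Pit 2) × (Pit 1→Pit 3) = (-321758.1, -145291.2, 278721).
So ∂z/∂x = −n_x/n_z = 1.15441 and ∂z/∂y = −n_y/n_z = 0.52128.
Unit vector along 190° is (sin 190°, cos 190°) = (-0.1736, -0.9848).
Slope in that direction = a·(-0.1736) + b·(-0.9848) = −0.71382.
Apparent dip = arctan|0.71382| = 35.5° (true dip is 51.7°, so apparent ≤ true as expected).

35.5°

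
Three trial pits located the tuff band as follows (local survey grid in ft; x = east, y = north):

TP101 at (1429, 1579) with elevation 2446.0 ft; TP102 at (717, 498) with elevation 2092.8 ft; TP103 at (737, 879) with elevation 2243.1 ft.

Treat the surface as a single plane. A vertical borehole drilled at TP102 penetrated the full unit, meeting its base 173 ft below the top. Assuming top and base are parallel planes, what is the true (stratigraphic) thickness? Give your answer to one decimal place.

159.7 ft

Two edge vectors: TP101→TP102 = (-712, -1081, -353.2), TP101→TP103 = (-692, -700, -202.9).
Normal n = (TP101→TP102) × (TP101→TP103) = (-27905.1, 99949.6, -249652).
So ∂z/∂x = −n_x/n_z = −0.11178 and ∂z/∂y = −n_y/n_z = 0.40036.
|∇z| = √(a²+b²) = 0.41567, so dip δ = arctan(0.41567) = 22.57°.
True thickness = vertical thickness × cos δ = 173 × cos 22.57° = 159.7 ft.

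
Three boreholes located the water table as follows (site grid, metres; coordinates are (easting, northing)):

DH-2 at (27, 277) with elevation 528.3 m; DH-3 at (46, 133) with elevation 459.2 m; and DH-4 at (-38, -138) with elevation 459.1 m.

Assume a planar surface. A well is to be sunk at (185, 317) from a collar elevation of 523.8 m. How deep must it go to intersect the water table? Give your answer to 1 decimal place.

153.5 m

Two edge vectors: DH-2→DH-3 = (19, -144, -69.1), DH-2→DH-4 = (-65, -415, -69.2).
Normal n = (DH-2→DH-3) × (DH-2→DH-4) = (-18711.7, 5806.3, -17245).
So ∂z/∂E = −n_x/n_z = −1.08505 and ∂z/∂N = −n_y/n_z = 0.33669.
Intercept c from DH-2: 528.3 + 29.30 − 93.26 = 464.33.
At (185, 317): z_contact = −200.73 + 106.73 + 464.33 = 370.33 m.
Depth below ground = 523.8 − 370.33 = 153.5 m.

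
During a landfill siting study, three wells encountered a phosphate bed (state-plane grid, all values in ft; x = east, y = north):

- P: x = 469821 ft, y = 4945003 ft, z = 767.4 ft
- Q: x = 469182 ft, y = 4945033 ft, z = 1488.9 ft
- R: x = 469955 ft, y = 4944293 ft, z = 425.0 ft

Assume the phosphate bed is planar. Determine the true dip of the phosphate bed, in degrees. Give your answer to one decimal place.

Two edge vectors: P→Q = (-639, 30, 721.5), P→R = (134, -710, -342.4).
Normal n = (P→Q) × (P→R) = (501993, -122112.6, 449670).
So ∂z/∂x = −n_x/n_z = −1.11636 and ∂z/∂y = −n_y/n_z = 0.27156.
Gradient magnitude |∇z| = √(a² + b²) = √(1.24626 + 0.07375) = 1.14891.
True dip = arctan(1.14891) = 49.0°, dipping toward ESE (azimuth ≈ 104°).

49.0°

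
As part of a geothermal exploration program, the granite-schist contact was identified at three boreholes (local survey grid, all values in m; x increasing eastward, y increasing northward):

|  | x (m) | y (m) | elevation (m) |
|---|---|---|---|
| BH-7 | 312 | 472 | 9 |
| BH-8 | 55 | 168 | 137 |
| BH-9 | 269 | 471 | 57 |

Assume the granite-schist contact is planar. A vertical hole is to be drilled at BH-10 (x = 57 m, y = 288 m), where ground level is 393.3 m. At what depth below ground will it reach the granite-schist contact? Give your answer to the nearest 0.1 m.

Let the plane be z = a·x + b·y + c.
BH-8−BH-7: −257a − 304b = 128;  BH-9−BH-7: −43a − 1b = 48.
Solving gives a = −1.12868, b = 0.53313.
Then c = 9 − a·312 − b·472 = 109.51.
At (57, 288): z_contact = −64.33 + 153.54 + 109.51 = 198.72 m.
Depth below ground = 393.3 − 198.72 = 194.6 m.

194.6 m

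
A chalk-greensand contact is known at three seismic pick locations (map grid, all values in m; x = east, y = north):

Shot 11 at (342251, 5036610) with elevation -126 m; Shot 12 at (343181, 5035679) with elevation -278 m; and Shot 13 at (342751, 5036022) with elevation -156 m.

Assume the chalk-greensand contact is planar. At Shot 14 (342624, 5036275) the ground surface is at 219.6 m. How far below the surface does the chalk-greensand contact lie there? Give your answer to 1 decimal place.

429.3 m

Let the plane be z = a·x + b·y + c.
Shot 12−Shot 11: 930a − 931b = −152;  Shot 13−Shot 11: 500a − 588b = −30.
Solving gives a = −0.755421687, b = −0.591344972.
Then c = -126 − a·342251 − b·5036610 = 3236791.83.
At (342624, 5036275): z_contact = −258825.60 − 2978175.90 + 3236791.83 = -209.67 m.
Depth below ground = 219.6 − (-209.67) = 429.3 m.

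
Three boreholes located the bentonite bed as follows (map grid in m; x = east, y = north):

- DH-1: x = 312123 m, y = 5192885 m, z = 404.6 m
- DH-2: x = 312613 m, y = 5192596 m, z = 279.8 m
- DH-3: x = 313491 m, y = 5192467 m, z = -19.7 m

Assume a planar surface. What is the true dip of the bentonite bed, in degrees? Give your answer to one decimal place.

22.7°

Two edge vectors: DH-1→DH-2 = (490, -289, -124.8), DH-1→DH-3 = (1368, -418, -424.3).
Normal n = (DH-1→DH-2) × (DH-1→DH-3) = (70456.3, 37180.6, 190532).
So ∂z/∂x = −n_x/n_z = −0.36979 and ∂z/∂y = −n_y/n_z = −0.19514.
Gradient magnitude |∇z| = √(a² + b²) = √(0.13674 + 0.03808) = 0.41812.
True dip = arctan(0.41812) = 22.7°, dipping toward ENE (azimuth ≈ 062°).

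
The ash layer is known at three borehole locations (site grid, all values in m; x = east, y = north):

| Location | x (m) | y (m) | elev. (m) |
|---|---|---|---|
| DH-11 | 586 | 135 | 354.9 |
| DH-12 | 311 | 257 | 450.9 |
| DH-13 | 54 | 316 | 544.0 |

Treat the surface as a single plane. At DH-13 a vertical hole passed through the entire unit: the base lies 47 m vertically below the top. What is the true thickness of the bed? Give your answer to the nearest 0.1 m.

Two edge vectors: DH-11→DH-12 = (-275, 122, 96), DH-11→DH-13 = (-532, 181, 189.1).
Normal n = (DH-11→DH-12) × (DH-11→DH-13) = (5694.2, 930.5, 15129).
So ∂z/∂x = −n_x/n_z = −0.37638 and ∂z/∂y = −n_y/n_z = −0.06150.
|∇z| = √(a²+b²) = 0.38137, so dip δ = arctan(0.38137) = 20.88°.
True thickness = vertical thickness × cos δ = 47 × cos 20.88° = 43.9 m.

43.9 m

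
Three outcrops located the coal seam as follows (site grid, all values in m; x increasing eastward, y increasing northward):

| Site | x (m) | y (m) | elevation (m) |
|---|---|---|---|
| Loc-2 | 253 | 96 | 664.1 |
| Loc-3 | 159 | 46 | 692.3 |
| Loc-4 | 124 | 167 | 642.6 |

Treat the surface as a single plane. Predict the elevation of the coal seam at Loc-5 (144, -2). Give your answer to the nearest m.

714 m

Two edge vectors: Loc-2→Loc-3 = (-94, -50, 28.2), Loc-2→Loc-4 = (-129, 71, -21.5).
Normal n = (Loc-2→Loc-3) × (Loc-2→Loc-4) = (-927.2, -5658.8, -13124).
So ∂z/∂x = −n_x/n_z = −0.07065 and ∂z/∂y = −n_y/n_z = −0.43118.
Intercept c from Loc-2: 664.1 + 17.87 + 41.39 = 723.37.
At (144, -2): z = −10.2 + 0.9 + 723.37 = 714.1 m.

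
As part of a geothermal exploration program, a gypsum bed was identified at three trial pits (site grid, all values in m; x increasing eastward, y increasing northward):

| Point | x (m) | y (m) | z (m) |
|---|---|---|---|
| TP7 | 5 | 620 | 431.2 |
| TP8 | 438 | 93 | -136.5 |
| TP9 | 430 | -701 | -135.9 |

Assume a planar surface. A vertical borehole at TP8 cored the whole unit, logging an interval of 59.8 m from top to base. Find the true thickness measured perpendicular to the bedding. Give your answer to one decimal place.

36.5 m

Two edge vectors: TP7→TP8 = (433, -527, -567.7), TP7→TP9 = (425, -1321, -567.1).
Normal n = (TP7→TP8) × (TP7→TP9) = (-451070, 4281.8, -348018).
So ∂z/∂x = −n_x/n_z = −1.29611 and ∂z/∂y = −n_y/n_z = 0.01230.
|∇z| = √(a²+b²) = 1.29617, so dip δ = arctan(1.29617) = 52.35°.
True thickness = vertical thickness × cos δ = 59.8 × cos 52.35° = 36.5 m.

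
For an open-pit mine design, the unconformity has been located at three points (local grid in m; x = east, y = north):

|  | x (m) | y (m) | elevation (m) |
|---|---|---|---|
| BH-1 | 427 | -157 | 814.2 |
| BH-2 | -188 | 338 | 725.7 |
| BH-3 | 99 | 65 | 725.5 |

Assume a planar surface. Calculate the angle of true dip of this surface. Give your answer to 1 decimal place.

53.7°

Let the plane be z = a·x + b·y + c.
BH-2−BH-1: −615a + 495b = −88.5;  BH-3−BH-1: −328a + 222b = −88.7.
Solving gives a = 0.93920, b = 0.98810.
Gradient magnitude |∇z| = √(a² + b²) = √(0.88209 + 0.97633) = 1.36324.
True dip = arctan(1.36324) = 53.7°, dipping toward SW (azimuth ≈ 224°).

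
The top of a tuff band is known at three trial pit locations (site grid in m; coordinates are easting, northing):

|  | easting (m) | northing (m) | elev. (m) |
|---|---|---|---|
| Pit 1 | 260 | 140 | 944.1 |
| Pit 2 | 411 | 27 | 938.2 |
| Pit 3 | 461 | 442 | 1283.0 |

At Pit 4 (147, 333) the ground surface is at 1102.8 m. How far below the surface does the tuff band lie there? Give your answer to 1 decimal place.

Two edge vectors: Pit 1→Pit 2 = (151, -113, -5.9), Pit 1→Pit 3 = (201, 302, 338.9).
Normal n = (Pit 1→Pit 2) × (Pit 1→Pit 3) = (-36513.9, -52359.8, 68315).
So ∂z/∂easting = −n_x/n_z = 0.53449 and ∂z/∂northing = −n_y/n_z = 0.76645.
Intercept c from Pit 1: 944.1 − 138.97 − 107.30 = 697.83.
At (147, 333): z_contact = 78.57 + 255.23 + 697.83 = 1031.63 m.
Depth below ground = 1102.8 − 1031.63 = 71.2 m.

71.2 m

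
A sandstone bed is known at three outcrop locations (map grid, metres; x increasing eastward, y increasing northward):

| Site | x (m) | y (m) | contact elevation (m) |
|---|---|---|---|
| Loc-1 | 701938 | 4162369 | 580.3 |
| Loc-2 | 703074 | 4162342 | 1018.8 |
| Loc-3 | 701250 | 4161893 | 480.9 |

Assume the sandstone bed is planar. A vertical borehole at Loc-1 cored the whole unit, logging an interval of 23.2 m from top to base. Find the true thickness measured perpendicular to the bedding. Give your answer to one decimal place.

Let the plane be z = a·x + b·y + c.
Loc-2−Loc-1: 1136a − 27b = 438.5;  Loc-3−Loc-1: −688a − 476b = −99.4.
Solving gives a = 0.37798, b = −0.33750.
|∇z| = √(a²+b²) = 0.50673, so dip δ = arctan(0.50673) = 26.87°.
True thickness = vertical thickness × cos δ = 23.2 × cos 26.87° = 20.7 m.

20.7 m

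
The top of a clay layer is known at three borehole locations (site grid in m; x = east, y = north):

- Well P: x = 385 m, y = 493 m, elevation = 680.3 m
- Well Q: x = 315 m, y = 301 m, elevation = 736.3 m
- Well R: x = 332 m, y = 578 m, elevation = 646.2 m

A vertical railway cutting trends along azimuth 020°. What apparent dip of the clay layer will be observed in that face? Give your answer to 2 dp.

Two edge vectors: Well P→Well Q = (-70, -192, 56), Well P→Well R = (-53, 85, -34.1).
Normal n = (Well P→Well Q) × (Well P→Well R) = (1787.2, -5355, -16126).
So ∂z/∂x = −n_x/n_z = 0.11083 and ∂z/∂y = −n_y/n_z = −0.33207.
Unit vector along 020° is (sin 20°, cos 20°) = (0.3420, 0.9397).
Slope in that direction = a·(0.3420) + b·(0.9397) = −0.27414.
Apparent dip = arctan|0.27414| = 15.33° (true dip is 19.3°, so apparent ≤ true as expected).

15.33°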